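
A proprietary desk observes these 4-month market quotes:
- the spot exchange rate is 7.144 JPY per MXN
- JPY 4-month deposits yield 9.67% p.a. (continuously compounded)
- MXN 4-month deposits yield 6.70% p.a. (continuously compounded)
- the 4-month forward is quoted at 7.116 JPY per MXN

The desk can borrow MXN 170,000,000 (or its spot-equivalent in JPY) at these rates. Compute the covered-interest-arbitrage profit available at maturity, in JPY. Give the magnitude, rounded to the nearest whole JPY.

JPY 17,223,458

T = 4/12 years.
Route A — deposit MXN, sell forward: 170,000,000 × 1.022584589196 × 7.116 = JPY 1,237,041,029.24.
Route B — convert at spot, deposit JPY: 170,000,000 × 7.144 × 1.032758454166 = JPY 1,254,264,487.42.
The quoted forward undervalues MXN, so borrow MXN, convert to JPY at spot, deposit the JPY at 9.67%, and buy MXN forward at 7.116 to cover the loan.
Arbitrage profit = |1,237,041,029.24 − 1,254,264,487.42| = JPY 17,223,458.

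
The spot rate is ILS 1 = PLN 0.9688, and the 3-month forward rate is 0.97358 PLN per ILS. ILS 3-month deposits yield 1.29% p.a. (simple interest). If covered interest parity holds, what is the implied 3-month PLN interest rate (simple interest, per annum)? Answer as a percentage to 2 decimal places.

3.27%

T = 3/12 years.
F/S = 0.97358/0.9688 = 1.0049339 = (growth of PLN) / (growth of ILS).
The ILS side grows by 1 + 0.0129×3/12 = 1.003225.
So the PLN growth factor = 1.0081748.
r = (1.0081748 − 1)/(3/12) = 0.032699 → 3.27%.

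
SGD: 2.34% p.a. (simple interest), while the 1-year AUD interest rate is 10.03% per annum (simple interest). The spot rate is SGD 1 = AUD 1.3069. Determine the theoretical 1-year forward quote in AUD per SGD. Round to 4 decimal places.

T = 1 year.
Growth of 1 AUD over T: 1 + 0.1003×1 = 1.100300.
Growth of 1 SGD over T: 1 + 0.0234×1 = 1.023400.
So F = 1.3069 × 1.100300 / 1.023400 = 1.405103 (AUD/SGD).

1.4051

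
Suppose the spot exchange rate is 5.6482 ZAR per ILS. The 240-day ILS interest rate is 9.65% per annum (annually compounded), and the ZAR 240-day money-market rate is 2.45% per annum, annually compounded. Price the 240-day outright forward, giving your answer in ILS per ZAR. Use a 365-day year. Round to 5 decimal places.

0.18513

T = 240/365 years.
ZAR growth factor: (1 + 0.0245)^(240/365) = 1.0160427.
Growth of 1 ILS over T: (1 + 0.0965)^(240/365) = 1.0624464.
So F = 5.6482 × 1.0160427 / 1.0624464 = 5.401508 (ZAR/ILS).
Quoted the other way: 1/5.401508 = 0.18513 ILS per ZAR.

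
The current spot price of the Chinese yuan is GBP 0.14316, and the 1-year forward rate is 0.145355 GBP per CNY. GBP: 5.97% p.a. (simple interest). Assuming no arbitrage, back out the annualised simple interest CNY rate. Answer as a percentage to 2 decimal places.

4.37%

T = 1 year.
By CIP, F/S equals the GBP-to-CNY growth ratio: 0.145355/0.14316 = 1.0153325.
The GBP side grows by 1 + 0.0597×1 = 1.059700.
So the CNY growth factor = 1.0436975.
r = (1.0436975 − 1)/1 = 0.043697 → 4.37%.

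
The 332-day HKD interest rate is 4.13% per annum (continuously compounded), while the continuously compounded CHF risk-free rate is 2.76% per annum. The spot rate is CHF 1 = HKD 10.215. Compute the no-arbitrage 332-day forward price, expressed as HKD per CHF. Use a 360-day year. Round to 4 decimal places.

10.3449

T = 332/360 years.
HKD accumulates by e^(0.0413×332/360) = 1.03882241.
Growth of 1 CHF over T: e^(0.0276×332/360) = 1.02578004.
CIP: F = S · (grow HKD)/(grow CHF) = 10.215 × 1.03882241/1.02578004 = 10.344880 HKD per CHF.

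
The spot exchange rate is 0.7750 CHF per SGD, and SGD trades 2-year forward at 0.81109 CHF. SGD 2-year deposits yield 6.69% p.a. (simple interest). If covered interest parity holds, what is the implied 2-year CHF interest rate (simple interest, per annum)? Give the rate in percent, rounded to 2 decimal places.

T = 2 years.
CIP gives F = S · g_CHF/g_SGD, so g_CHF/g_SGD = 0.81109/0.775 = 1.0465677.
The SGD side grows by 1 + 0.0669×2 = 1.133800.
Hence g_CHF = 1.1865985.
(1.1865985 − 1)/T = 0.093299, i.e. 9.33%.

9.33%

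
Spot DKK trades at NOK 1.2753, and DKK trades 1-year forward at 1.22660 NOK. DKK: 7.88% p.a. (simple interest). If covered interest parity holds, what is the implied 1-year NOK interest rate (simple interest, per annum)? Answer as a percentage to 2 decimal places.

T = 1 year.
By CIP, F/S equals the NOK-to-DKK growth ratio: 1.2266/1.2753 = 0.9618129.
DKK growth factor: 1 + 0.0788×1 = 1.078800.
Hence g_NOK = 1.0376038.
(1.0376038 − 1)/T = 0.037604, i.e. 3.76%.

3.76%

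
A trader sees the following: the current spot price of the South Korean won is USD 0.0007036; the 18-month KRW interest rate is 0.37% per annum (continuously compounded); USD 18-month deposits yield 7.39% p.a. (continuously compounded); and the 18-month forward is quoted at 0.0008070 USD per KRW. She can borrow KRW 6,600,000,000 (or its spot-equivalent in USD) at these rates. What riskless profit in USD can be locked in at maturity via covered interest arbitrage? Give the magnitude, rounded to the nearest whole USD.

T = 18/12 years.
Route A — deposit KRW, sell forward: 6,600,000,000 × 1.00556543 × 0.0008070 = USD 5,355,842.59.
Route B — convert at spot, deposit USD: 6,600,000,000 × 0.0007036 × 1.11722731 = USD 5,188,135.49.
The quoted forward overvalues KRW, so borrow USD, buy KRW at spot, deposit the KRW at 0.37%, and sell the proceeds forward at 0.0008070.
Arbitrage profit = |5,355,842.59 − 5,188,135.49| = USD 167,707.

USD 167,707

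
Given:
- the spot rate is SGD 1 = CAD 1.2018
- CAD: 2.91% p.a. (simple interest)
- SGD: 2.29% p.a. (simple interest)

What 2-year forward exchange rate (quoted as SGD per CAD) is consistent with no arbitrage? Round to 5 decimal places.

T = 2 years.
Growth of 1 CAD over T: 1 + 0.0291×2 = 1.058200.
SGD accumulates by 1 + 0.0229×2 = 1.045800.
CIP: F = S · (grow CAD)/(grow SGD) = 1.2018 × 1.058200/1.045800 = 1.216050 CAD per SGD.
Quoted the other way: 1/1.216050 = 0.82233 SGD per CAD.

0.82233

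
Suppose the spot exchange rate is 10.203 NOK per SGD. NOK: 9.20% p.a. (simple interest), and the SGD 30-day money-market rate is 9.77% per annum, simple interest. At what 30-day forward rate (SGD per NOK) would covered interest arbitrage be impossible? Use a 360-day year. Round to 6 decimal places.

0.098057

T = 30/360 years.
NOK growth factor: 1 + 0.0920×30/360 = 1.0076667.
SGD accumulates by 1 + 0.0977×30/360 = 1.0081417.
So F = 10.203 × 1.0076667 / 1.0081417 = 10.19819 (NOK/SGD).
Invert for SGD per NOK: 1 / 10.19819 = 0.098057.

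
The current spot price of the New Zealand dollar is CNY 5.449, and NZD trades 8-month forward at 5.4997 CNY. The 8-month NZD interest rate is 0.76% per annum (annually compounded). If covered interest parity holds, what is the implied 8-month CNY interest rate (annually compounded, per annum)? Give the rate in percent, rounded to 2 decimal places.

2.17%

T = 8/12 years.
By CIP, F/S equals the CNY-to-NZD growth ratio: 5.4997/5.449 = 1.0093045.
NZD growth factor: (1 + 0.0076)^(8/12) = 1.0050603.
Hence g_CNY = 1.0144119.
Annualise: 1.0144119^(12/8) − 1 = 0.021696 = 2.17%.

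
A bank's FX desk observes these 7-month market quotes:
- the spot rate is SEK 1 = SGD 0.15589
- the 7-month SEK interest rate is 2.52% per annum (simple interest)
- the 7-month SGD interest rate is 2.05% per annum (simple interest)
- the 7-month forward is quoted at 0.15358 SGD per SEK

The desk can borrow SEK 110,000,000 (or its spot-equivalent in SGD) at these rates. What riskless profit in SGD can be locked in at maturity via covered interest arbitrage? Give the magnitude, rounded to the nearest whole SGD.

T = 7/12 years.
Invest the SEK and cover forward: 110,000,000 × 1.014700 × 0.15358 = SGD 17,142,138.86.
Convert at spot and invest in SGD: 110,000,000 × 0.15589 × 1.0119583333 = SGD 17,352,960.30.
The quoted forward undervalues SEK, so borrow SEK, convert to SGD at spot, deposit the SGD at 2.05%, and buy SEK forward at 0.15358 to cover the loan.
Arbitrage profit = |17,142,138.86 − 17,352,960.30| = SGD 210,821.

SGD 210,821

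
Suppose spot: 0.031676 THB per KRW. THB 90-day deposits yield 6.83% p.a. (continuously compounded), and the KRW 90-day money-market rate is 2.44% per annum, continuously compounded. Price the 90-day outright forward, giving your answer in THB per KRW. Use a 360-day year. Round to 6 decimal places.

T = 90/360 years.
THB accumulates by e^(0.0683×90/360) = 1.0172216.
KRW accumulates by e^(0.0244×90/360) = 1.0061186.
CIP: F = S · (grow THB)/(grow KRW) = 0.031676 × 1.0172216/1.0061186 = 0.03202556 THB per KRW.

0.032026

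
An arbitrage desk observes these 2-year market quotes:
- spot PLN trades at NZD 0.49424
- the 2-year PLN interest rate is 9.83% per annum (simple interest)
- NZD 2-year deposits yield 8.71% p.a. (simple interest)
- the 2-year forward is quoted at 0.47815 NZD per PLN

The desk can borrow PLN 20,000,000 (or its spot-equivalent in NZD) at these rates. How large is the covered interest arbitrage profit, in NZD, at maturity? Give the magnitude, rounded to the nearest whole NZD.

NZD 163,646

T = 2 years.
Invest the PLN and cover forward: 20,000,000 × 1.196600 × 0.47815 = NZD 11,443,085.80.
Convert at spot and invest in NZD: 20,000,000 × 0.49424 × 1.174200 = NZD 11,606,732.16.
The quoted forward undervalues PLN, so borrow PLN, convert to NZD at spot, deposit the NZD at 8.71%, and buy PLN forward at 0.47815 to cover the loan.
Profit = 11,606,732.16 − 11,443,085.80 = NZD 163,646.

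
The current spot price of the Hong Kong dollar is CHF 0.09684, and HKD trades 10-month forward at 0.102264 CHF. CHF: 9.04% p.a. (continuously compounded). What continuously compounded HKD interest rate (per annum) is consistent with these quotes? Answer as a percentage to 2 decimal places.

2.50%

T = 10/12 years.
By CIP, F/S equals the CHF-to-HKD growth ratio: 0.102264/0.09684 = 1.0560099.
The CHF side grows by e^(0.0904×10/12) = 1.0782435.
That pins the HKD growth at 1.0210543.
r = ln(1.0210543)/(10/12) = 0.025003 → 2.50%.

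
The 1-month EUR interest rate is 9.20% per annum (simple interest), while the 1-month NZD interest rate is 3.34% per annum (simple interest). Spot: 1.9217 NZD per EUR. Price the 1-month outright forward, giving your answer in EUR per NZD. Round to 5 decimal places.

T = 1/12 years.
NZD accumulates by 1 + 0.0334×1/12 = 1.0027833.
Growth of 1 EUR over T: 1 + 0.0920×1/12 = 1.0076667.
Forward (NZD per EUR) = 1.9217 × 1.0027833 / 1.0076667 = 1.912387.
Invert for EUR per NZD: 1 / 1.912387 = 0.52291.

0.52291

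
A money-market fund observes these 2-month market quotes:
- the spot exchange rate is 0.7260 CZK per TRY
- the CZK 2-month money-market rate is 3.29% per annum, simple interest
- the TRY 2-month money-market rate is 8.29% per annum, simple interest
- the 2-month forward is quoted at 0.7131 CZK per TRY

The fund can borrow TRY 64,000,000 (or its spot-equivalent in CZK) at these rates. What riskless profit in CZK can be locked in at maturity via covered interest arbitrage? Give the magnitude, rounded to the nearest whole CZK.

T = 2/12 years.
Keep in TRY, deliver into the forward: 64,000,000·1.0138166667·0.7131 = CZK 46,268,970.56.
Swap to CZK now, deposit: 64,000,000·0.7260·1.0054833333 = CZK 46,718,777.60.
The quoted forward undervalues TRY, so borrow TRY, convert to CZK at spot, deposit the CZK at 3.29%, and buy TRY forward at 0.7131 to cover the loan.
Arbitrage profit = |46,268,970.56 − 46,718,777.60| = CZK 449,807.

CZK 449,807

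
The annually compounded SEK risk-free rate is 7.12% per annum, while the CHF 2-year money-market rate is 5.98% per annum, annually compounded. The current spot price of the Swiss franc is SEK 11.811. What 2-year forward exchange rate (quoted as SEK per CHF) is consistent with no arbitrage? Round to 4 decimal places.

T = 2 years.
SEK accumulates by (1 + 0.0712)^2 = 1.14746944.
Growth of 1 CHF over T: (1 + 0.0598)^2 = 1.12317604.
Forward (SEK per CHF) = 11.811 × 1.14746944 / 1.12317604 = 12.066462.

12.0665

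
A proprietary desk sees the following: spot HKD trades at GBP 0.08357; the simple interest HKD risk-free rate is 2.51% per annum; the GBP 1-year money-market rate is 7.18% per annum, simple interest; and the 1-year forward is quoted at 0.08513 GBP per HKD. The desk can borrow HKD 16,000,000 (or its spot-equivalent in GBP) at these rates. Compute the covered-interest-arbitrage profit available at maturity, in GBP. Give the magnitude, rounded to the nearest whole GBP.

T = 1 year.
Route A — deposit HKD, sell forward: 16,000,000 × 1.025100 × 0.08513 = GBP 1,396,268.21.
Route B — convert at spot, deposit GBP: 16,000,000 × 0.08357 × 1.071800 = GBP 1,433,125.22.
The quoted forward undervalues HKD, so borrow HKD, convert to GBP at spot, deposit the GBP at 7.18%, and buy HKD forward at 0.08513 to cover the loan.
Profit = 1,433,125.22 − 1,396,268.21 = GBP 36,857.

GBP 36,857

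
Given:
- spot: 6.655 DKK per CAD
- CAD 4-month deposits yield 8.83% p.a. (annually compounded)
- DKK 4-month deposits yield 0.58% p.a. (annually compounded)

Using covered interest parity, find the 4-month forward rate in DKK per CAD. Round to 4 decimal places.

T = 4/12 years.
DKK accumulates by (1 + 0.0058)^(4/12) = 1.0019296.
CAD accumulates by (1 + 0.0883)^(4/12) = 1.0286072.
Forward (DKK per CAD) = 6.655 × 1.0019296 / 1.0286072 = 6.482398.

6.4824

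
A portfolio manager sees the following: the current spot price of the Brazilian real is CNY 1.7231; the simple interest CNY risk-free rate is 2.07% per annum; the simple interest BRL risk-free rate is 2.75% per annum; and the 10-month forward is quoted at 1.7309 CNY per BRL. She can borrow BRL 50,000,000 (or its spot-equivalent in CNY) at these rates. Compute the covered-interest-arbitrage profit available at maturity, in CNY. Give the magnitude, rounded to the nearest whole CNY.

CNY 887,149

T = 10/12 years.
Invest the BRL and cover forward: 50,000,000 × 1.0229166667 × 1.7309 = CNY 88,528,322.92.
Convert at spot and invest in CNY: 50,000,000 × 1.7231 × 1.017250 = CNY 87,641,173.75.
The quoted forward overvalues BRL, so borrow CNY, buy BRL at spot, deposit the BRL at 2.75%, and sell the proceeds forward at 1.7309.
Arbitrage profit = |88,528,322.92 − 87,641,173.75| = CNY 887,149.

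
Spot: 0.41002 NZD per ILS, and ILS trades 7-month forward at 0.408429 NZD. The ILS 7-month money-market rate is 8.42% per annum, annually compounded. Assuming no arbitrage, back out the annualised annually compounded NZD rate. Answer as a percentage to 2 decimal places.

T = 7/12 years.
By CIP, F/S equals the NZD-to-ILS growth ratio: 0.408429/0.41002 = 0.9961197.
The ILS side grows by (1 + 0.0842)^(7/12) = 1.0482877.
So the NZD growth factor = 1.044220.
r = 1.044220^(12/7) − 1 = 0.076998 → 7.70%.

7.70%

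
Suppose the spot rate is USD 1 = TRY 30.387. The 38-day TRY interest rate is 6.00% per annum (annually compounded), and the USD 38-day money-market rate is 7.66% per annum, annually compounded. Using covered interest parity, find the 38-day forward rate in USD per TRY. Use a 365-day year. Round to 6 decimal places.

0.032962

T = 38/365 years.
TRY growth factor: (1 + 0.0600)^(38/365) = 1.0060848.
USD accumulates by (1 + 0.0766)^(38/365) = 1.0077137.
Forward (TRY per USD) = 30.387 × 1.0060848 / 1.0077137 = 30.33788.
Invert for USD per TRY: 1 / 30.33788 = 0.032962.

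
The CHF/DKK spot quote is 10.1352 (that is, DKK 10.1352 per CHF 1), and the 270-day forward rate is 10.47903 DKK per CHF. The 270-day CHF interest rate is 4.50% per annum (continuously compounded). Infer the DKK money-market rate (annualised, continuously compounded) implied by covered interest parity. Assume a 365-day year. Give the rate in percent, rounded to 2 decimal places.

T = 270/365 years.
By CIP, F/S equals the DKK-to-CHF growth ratio: 10.47903/10.1352 = 1.0339243.
CHF growth factor: e^(0.0450×270/365) = 1.0338479.
That pins the DKK growth at 1.0689205.
r = ln(1.0689205)/(270/365) = 0.090100 → 9.01%.

9.01%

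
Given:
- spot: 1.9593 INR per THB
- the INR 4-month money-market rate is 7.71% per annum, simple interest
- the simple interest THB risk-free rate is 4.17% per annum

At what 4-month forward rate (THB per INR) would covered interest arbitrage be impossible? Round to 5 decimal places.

T = 4/12 years.
Growth of 1 INR over T: 1 + 0.0771×4/12 = 1.025700.
THB growth factor: 1 + 0.0417×4/12 = 1.013900.
So F = 1.9593 × 1.025700 / 1.013900 = 1.982103 (INR/THB).
Invert for THB per INR: 1 / 1.982103 = 0.50451.

0.50451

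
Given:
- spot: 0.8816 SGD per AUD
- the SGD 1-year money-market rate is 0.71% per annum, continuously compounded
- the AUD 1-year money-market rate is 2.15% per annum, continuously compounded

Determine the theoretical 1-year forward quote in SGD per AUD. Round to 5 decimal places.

T = 1 year.
SGD accumulates by e^(0.0071×1) = 1.0071253.
Growth of 1 AUD over T: e^(0.0215×1) = 1.0217328.
Forward (SGD per AUD) = 0.8816 × 1.0071253 / 1.0217328 = 0.8689959.

0.86900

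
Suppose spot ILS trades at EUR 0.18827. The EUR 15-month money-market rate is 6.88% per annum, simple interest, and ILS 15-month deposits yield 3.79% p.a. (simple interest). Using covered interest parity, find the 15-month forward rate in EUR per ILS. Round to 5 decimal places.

0.19521

T = 15/12 years.
Growth of 1 EUR over T: 1 + 0.0688×15/12 = 1.086000.
Growth of 1 ILS over T: 1 + 0.0379×15/12 = 1.047375.
Forward (EUR per ILS) = 0.18827 × 1.086000 / 1.047375 = 0.1952130.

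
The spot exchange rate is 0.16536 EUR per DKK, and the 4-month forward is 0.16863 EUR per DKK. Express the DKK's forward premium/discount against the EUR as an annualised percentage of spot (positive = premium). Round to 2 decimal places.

T = 4/12 years.
(F − S)/S = (0.16863 − 0.16536)/0.16536 = 0.0197750.
Per annum: 0.0197750 / (4/12) = 0.059325 = 5.93%.

+5.93%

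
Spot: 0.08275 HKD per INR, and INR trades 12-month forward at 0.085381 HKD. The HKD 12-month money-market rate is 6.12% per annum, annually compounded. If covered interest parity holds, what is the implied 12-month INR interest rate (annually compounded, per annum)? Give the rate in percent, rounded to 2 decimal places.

T = 1 year.
F/S = 0.085381/0.08275 = 1.0317946 = (growth of HKD) / (growth of INR).
HKD growth factor: (1 + 0.0612)^1 = 1.061200.
So the INR growth factor = 1.0284993.
Annualise: 1.0284993^(1/1) − 1 = 0.028499 = 2.85%.

2.85%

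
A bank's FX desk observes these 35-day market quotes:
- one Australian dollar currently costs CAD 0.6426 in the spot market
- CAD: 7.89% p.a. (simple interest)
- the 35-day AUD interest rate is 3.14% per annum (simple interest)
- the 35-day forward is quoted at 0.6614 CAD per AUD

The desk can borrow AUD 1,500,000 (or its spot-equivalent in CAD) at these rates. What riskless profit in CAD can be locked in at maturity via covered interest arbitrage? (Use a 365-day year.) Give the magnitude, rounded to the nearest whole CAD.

CAD 23,895

T = 35/365 years.
Keep in AUD, deliver into the forward: 1,500,000·1.00301096·0.6614 = CAD 995,087.17.
Swap to CAD now, deposit: 1,500,000·0.6426·1.00756575 = CAD 971,192.63.
The quoted forward overvalues AUD, so borrow CAD, buy AUD at spot, deposit the AUD at 3.14%, and sell the proceeds forward at 0.6614.
The gap between the two covered legs is CAD 23,895.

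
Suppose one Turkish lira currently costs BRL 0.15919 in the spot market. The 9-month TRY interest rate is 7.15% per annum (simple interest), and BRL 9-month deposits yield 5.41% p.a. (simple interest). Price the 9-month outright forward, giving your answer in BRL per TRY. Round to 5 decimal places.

T = 9/12 years.
BRL growth factor: 1 + 0.0541×9/12 = 1.040575.
TRY growth factor: 1 + 0.0715×9/12 = 1.053625.
So F = 0.15919 × 1.040575 / 1.053625 = 0.1572183 (BRL/TRY).

0.15722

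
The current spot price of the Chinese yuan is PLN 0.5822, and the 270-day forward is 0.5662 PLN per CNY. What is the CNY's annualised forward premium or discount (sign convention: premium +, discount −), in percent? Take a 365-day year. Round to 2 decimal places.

T = 270/365 years.
CNY trades forward at -2.74820% vs spot over the period.
×(1/T) gives -3.72% p.a.

-3.72%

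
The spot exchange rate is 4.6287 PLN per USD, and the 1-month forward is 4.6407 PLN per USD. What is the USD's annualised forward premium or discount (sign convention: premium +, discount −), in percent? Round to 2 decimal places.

+3.11%

T = 1/12 years.
USD trades forward at +0.25925% vs spot over the period.
×(1/T) gives 3.11% p.a.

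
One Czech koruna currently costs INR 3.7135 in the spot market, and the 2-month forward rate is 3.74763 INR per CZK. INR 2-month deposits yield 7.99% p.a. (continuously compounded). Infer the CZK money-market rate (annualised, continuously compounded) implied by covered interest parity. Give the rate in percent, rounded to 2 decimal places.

T = 2/12 years.
By CIP, F/S equals the INR-to-CZK growth ratio: 3.74763/3.7135 = 1.0091908.
The INR side grows by e^(0.0799×2/12) = 1.0134057.
That pins the CZK growth at 1.0041765.
r = ln(1.0041765)/(2/12) = 0.025007 → 2.50%.

2.50%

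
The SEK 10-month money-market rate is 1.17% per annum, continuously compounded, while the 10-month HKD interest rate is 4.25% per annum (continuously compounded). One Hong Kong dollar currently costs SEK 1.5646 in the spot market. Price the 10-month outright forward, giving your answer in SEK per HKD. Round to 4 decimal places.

1.5250

T = 10/12 years.
SEK accumulates by e^(0.0117×10/12) = 1.0097977.
HKD accumulates by e^(0.0425×10/12) = 1.0360513.
Forward (SEK per HKD) = 1.5646 × 1.0097977 / 1.0360513 = 1.524953.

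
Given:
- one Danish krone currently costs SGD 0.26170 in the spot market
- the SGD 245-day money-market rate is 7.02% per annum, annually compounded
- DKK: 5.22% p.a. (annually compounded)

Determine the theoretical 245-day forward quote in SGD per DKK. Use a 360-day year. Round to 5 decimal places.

0.26474

T = 245/360 years.
SGD growth factor: (1 + 0.0702)^(245/360) = 1.0472552.
Growth of 1 DKK over T: (1 + 0.0522)^(245/360) = 1.0352354.
CIP: F = S · (grow SGD)/(grow DKK) = 0.2617 × 1.0472552/1.0352354 = 0.2647385 SGD per DKK.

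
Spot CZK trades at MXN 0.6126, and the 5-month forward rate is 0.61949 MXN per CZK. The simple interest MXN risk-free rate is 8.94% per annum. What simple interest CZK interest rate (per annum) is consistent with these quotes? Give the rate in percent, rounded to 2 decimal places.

T = 5/12 years.
F/S = 0.61949/0.6126 = 1.0112471 = (growth of MXN) / (growth of CZK).
The MXN side grows by 1 + 0.0894×5/12 = 1.037250.
So the CZK growth factor = 1.0257137.
r = (1.0257137 − 1)/(5/12) = 0.061713 → 6.17%.

6.17%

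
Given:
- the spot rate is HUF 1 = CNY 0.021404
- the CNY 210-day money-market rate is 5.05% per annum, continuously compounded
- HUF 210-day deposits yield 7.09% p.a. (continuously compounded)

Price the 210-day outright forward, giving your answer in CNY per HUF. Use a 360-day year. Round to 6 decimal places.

0.021151

T = 210/360 years.
Growth of 1 CNY over T: e^(0.0505×210/360) = 1.0298965.
HUF growth factor: e^(0.0709×210/360) = 1.0422255.
So F = 0.021404 × 1.0298965 / 1.0422255 = 0.02115080 (CNY/HUF).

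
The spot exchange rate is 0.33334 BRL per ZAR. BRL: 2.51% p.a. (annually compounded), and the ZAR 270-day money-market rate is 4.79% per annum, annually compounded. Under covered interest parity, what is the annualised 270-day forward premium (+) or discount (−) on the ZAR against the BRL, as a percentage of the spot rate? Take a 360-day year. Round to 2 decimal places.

T = 270/360 years.
CIP forward (BRL per ZAR) = 0.33334 × 1.0187665/1.0357141 = 0.32788549.
Annualised premium = (F − S)/S × (1/T) = (0.32788549 − 0.33334)/0.33334 ÷ (270/360) = -2.18%.

-2.18%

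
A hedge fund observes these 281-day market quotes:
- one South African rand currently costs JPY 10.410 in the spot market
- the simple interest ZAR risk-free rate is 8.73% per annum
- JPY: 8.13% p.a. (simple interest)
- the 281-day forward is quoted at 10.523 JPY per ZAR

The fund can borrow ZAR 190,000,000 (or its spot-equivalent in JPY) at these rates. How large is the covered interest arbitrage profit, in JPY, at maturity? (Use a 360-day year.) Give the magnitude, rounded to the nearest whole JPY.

JPY 32,196,184

T = 281/360 years.
Keep in ZAR, deliver into the forward: 190,000,000·1.0681425·10.523 = JPY 2,135,612,070.23.
Swap to JPY now, deposit: 190,000,000·10.410·1.063459166667 = JPY 2,103,415,885.75.
The quoted forward overvalues ZAR, so borrow JPY, buy ZAR at spot, deposit the ZAR at 8.73%, and sell the proceeds forward at 10.523.
Arbitrage profit = |2,135,612,070.23 − 2,103,415,885.75| = JPY 32,196,184.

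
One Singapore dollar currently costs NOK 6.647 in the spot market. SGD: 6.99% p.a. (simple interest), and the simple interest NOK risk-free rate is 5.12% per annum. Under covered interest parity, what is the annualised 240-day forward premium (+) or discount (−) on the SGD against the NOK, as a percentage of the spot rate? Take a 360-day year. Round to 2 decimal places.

-1.79%

T = 240/360 years.
F = S · g_NOK/g_SGD = 6.647 × 1.0341333/1.046600 = 6.567823.
(F − S)/S ÷ T = (6.567823 − 6.647)/6.647/(240/360) = -0.017868 → -1.79%.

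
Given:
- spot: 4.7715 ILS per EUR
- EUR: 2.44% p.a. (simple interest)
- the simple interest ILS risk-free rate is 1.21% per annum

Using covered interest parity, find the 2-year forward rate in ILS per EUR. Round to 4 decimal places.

4.6596

T = 2 years.
ILS accumulates by 1 + 0.0121×2 = 1.024200.
Growth of 1 EUR over T: 1 + 0.0244×2 = 1.048800.
So F = 4.7715 × 1.024200 / 1.048800 = 4.659583 (ILS/EUR).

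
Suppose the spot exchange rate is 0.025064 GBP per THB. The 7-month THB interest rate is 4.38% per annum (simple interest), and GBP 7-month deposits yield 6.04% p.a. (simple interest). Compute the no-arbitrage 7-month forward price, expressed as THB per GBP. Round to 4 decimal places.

39.5247

T = 7/12 years.
GBP growth factor: 1 + 0.0604×7/12 = 1.03523333.
Growth of 1 THB over T: 1 + 0.0438×7/12 = 1.025550.
So F = 0.025064 × 1.03523333 / 1.025550 = 0.025300656 (GBP/THB).
Invert for THB per GBP: 1 / 0.025300656 = 39.5247.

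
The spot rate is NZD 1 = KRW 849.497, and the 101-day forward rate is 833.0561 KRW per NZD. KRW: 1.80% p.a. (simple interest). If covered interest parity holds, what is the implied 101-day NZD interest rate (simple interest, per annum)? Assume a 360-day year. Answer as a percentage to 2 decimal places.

T = 101/360 years.
By CIP, F/S equals the KRW-to-NZD growth ratio: 833.0561/849.497 = 0.9806463.
The KRW side grows by 1 + 0.0180×101/360 = 1.005050.
Hence g_NZD = 1.0248853.
r = (1.0248853 − 1)/(101/360) = 0.088700 → 8.87%.

8.87%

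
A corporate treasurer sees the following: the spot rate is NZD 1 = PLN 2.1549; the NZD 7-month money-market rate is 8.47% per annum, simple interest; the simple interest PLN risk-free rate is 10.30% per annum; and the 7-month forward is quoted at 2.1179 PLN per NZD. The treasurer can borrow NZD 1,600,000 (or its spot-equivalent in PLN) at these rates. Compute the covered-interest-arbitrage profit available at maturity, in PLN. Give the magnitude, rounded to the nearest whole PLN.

PLN 98,931

T = 7/12 years.
Invest the NZD and cover forward: 1,600,000 × 1.049408333 × 2.1179 = PLN 3,556,067.05.
Convert at spot and invest in PLN: 1,600,000 × 2.1549 × 1.060083333 = PLN 3,654,997.72.
The quoted forward undervalues NZD, so borrow NZD, convert to PLN at spot, deposit the PLN at 10.30%, and buy NZD forward at 2.1179 to cover the loan.
The gap between the two covered legs is PLN 98,931.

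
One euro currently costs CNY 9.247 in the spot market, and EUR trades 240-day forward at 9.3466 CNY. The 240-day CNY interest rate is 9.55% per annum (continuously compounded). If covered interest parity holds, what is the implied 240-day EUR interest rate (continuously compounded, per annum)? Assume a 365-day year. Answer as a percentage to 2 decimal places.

T = 240/365 years.
By CIP, F/S equals the CNY-to-EUR growth ratio: 9.3466/9.247 = 1.0107711.
The CNY side grows by e^(0.0955×240/365) = 1.064808.
So the EUR growth factor = 1.0534611.
r = ln(1.0534611)/(240/365) = 0.079207 → 7.92%.

7.92%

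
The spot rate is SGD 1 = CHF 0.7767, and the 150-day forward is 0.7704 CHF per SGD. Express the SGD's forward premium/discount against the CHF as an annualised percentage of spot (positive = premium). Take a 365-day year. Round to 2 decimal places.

T = 150/365 years.
Period premium: (0.7704 − 0.7767)/0.7767 = -0.0081112.
Annualise by dividing by T: -0.0081112 / (150/365) = -0.019737 → -1.97%.

-1.97%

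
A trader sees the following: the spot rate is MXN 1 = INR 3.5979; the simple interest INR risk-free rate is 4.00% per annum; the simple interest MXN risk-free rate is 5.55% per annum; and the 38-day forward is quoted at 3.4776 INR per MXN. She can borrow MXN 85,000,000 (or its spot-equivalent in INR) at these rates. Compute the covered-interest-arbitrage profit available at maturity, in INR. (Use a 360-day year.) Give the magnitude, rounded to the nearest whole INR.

INR 9,785,046

T = 38/360 years.
Route A — deposit MXN, sell forward: 85,000,000 × 1.00585833333 × 3.4776 = INR 297,327,699.90.
Route B — convert at spot, deposit INR: 85,000,000 × 3.5979 × 1.00422222222 = INR 307,112,746.33.
The quoted forward undervalues MXN, so borrow MXN, convert to INR at spot, deposit the INR at 4.00%, and buy MXN forward at 3.4776 to cover the loan.
The gap between the two covered legs is INR 9,785,046.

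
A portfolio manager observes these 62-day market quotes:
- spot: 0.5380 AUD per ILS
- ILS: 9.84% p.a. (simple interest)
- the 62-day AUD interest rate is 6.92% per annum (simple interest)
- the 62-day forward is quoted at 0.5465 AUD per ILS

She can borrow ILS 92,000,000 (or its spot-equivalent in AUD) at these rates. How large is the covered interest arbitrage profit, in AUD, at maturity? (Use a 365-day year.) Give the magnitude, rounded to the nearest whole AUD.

T = 62/365 years.
Route A — deposit ILS, sell forward: 92,000,000 × 1.0167145205 × 0.5465 = AUD 51,118,372.66.
Route B — convert at spot, deposit AUD: 92,000,000 × 0.5380 × 1.0117545205 = AUD 50,077,801.75.
The quoted forward overvalues ILS, so borrow AUD, buy ILS at spot, deposit the ILS at 9.84%, and sell the proceeds forward at 0.5465.
The gap between the two covered legs is AUD 1,040,571.

AUD 1,040,571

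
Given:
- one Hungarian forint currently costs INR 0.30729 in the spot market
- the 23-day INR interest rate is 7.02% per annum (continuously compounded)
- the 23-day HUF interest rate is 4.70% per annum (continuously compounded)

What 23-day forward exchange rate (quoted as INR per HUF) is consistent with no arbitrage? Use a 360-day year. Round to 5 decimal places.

T = 23/360 years.
INR growth factor: e^(0.0702×23/360) = 1.0044951.
Growth of 1 HUF over T: e^(0.0470×23/360) = 1.0030073.
CIP: F = S · (grow INR)/(grow HUF) = 0.30729 × 1.0044951/1.0030073 = 0.3077458 INR per HUF.

0.30775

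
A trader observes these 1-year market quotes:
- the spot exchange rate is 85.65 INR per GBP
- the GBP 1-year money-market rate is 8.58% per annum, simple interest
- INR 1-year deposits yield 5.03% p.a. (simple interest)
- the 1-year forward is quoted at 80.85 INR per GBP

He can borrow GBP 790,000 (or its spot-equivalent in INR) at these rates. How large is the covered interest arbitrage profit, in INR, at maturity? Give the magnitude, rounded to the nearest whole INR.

T = 1 year.
Route A — deposit GBP, sell forward: 790,000 × 1.085800 × 80.85 = INR 69,351,674.70.
Route B — convert at spot, deposit INR: 790,000 × 85.65 × 1.050300 = INR 71,066,974.05.
The quoted forward undervalues GBP, so borrow GBP, convert to INR at spot, deposit the INR at 5.03%, and buy GBP forward at 80.85 to cover the loan.
Arbitrage profit = |69,351,674.70 − 71,066,974.05| = INR 1,715,299.

INR 1,715,299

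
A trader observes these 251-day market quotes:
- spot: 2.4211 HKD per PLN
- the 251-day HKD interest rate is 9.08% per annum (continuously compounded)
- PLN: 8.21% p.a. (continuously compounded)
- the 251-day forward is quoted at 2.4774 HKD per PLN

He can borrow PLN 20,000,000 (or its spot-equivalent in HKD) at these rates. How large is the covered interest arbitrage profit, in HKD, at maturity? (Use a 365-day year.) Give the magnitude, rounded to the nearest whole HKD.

HKD 883,959

T = 251/365 years.
Invest the PLN and cover forward: 20,000,000 × 1.0580819715 × 2.4774 = HKD 52,425,845.52.
Convert at spot and invest in HKD: 20,000,000 × 2.4211 × 1.0644311744 = HKD 51,541,886.33.
The quoted forward overvalues PLN, so borrow HKD, buy PLN at spot, deposit the PLN at 8.21%, and sell the proceeds forward at 2.4774.
The gap between the two covered legs is HKD 883,959.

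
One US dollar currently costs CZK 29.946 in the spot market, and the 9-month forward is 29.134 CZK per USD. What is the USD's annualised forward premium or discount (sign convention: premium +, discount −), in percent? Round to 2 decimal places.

-3.62%

T = 9/12 years.
USD trades forward at -2.71155% vs spot over the period.
Per annum: -0.0271155 / (9/12) = -0.036154 = -3.62%.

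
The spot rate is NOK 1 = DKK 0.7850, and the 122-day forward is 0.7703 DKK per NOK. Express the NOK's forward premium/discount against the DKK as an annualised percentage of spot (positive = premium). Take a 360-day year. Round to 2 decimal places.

T = 122/360 years.
(F − S)/S = (0.7703 − 0.785)/0.785 = -0.0187261.
×(1/T) gives -5.53% p.a.

-5.53%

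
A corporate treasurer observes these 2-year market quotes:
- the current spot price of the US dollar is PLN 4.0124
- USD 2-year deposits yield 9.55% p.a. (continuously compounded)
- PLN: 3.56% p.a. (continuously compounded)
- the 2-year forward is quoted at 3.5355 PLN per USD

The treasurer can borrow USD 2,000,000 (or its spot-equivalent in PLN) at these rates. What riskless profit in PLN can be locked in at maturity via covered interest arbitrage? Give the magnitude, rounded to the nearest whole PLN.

PLN 57,839

T = 2 years.
Invest the USD and cover forward: 2,000,000 × 1.210459452 × 3.5355 = PLN 8,559,158.79.
Convert at spot and invest in PLN: 2,000,000 × 4.0124 × 1.073795964 = PLN 8,616,997.85.
The quoted forward undervalues USD, so borrow USD, convert to PLN at spot, deposit the PLN at 3.56%, and buy USD forward at 3.5355 to cover the loan.
Arbitrage profit = |8,559,158.79 − 8,616,997.85| = PLN 57,839.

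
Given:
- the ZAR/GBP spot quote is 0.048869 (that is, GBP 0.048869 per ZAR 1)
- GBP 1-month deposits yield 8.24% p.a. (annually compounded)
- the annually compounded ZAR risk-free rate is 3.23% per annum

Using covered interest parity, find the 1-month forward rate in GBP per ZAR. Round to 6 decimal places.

0.049062

T = 1/12 years.
GBP growth factor: (1 + 0.0824)^(1/12) = 1.0066202.
ZAR growth factor: (1 + 0.0323)^(1/12) = 1.0026526.
CIP: F = S · (grow GBP)/(grow ZAR) = 0.048869 × 1.0066202/1.0026526 = 0.04906238 GBP per ZAR.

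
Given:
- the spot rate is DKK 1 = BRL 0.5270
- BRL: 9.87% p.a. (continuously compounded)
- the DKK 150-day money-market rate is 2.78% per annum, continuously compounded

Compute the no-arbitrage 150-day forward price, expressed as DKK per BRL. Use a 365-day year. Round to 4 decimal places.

1.8430

T = 150/365 years.
BRL accumulates by e^(0.0987×150/365) = 1.0413955.
DKK accumulates by e^(0.0278×150/365) = 1.0114902.
Forward (BRL per DKK) = 0.527 × 1.0413955 / 1.0114902 = 0.5425811.
Invert for DKK per BRL: 1 / 0.5425811 = 1.8430.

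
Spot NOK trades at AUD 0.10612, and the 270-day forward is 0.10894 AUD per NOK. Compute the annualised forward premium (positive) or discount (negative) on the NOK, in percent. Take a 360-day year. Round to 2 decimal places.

T = 270/360 years.
(F − S)/S = (0.10894 − 0.10612)/0.10612 = 0.0265737.
Annualise by dividing by T: 0.0265737 / (270/360) = 0.035432 → 3.54%.

+3.54%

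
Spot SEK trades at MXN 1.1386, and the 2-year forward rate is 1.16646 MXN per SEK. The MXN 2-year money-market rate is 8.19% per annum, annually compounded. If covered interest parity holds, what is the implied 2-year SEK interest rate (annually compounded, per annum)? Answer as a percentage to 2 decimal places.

T = 2 years.
F/S = 1.16646/1.1386 = 1.0244686 = (growth of MXN) / (growth of SEK).
MXN growth factor: (1 + 0.0819)^2 = 1.1705076.
So the SEK growth factor = 1.142551.
r = 1.142551^(1/2) − 1 = 0.068902 → 6.89%.

6.89%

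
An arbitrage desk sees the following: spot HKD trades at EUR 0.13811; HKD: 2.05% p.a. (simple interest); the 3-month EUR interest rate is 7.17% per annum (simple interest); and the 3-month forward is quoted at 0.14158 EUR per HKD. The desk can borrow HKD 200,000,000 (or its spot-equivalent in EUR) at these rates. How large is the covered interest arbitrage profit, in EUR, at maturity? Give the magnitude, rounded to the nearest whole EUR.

EUR 343,995

T = 3/12 years.
Route A — deposit HKD, sell forward: 200,000,000 × 1.005125 × 0.14158 = EUR 28,461,119.50.
Route B — convert at spot, deposit EUR: 200,000,000 × 0.13811 × 1.017925 = EUR 28,117,124.35.
The quoted forward overvalues HKD, so borrow EUR, buy HKD at spot, deposit the HKD at 2.05%, and sell the proceeds forward at 0.14158.
Profit = 28,461,119.50 − 28,117,124.35 = EUR 343,995.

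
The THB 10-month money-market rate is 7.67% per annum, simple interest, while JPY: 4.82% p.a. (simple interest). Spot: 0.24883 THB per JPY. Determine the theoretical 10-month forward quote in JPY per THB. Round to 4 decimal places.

3.9291

T = 10/12 years.
Growth of 1 THB over T: 1 + 0.0767×10/12 = 1.0639167.
Growth of 1 JPY over T: 1 + 0.0482×10/12 = 1.0401667.
Forward (THB per JPY) = 0.24883 × 1.0639167 / 1.0401667 = 0.2545115.
Quoted the other way: 1/0.2545115 = 3.9291 JPY per THB.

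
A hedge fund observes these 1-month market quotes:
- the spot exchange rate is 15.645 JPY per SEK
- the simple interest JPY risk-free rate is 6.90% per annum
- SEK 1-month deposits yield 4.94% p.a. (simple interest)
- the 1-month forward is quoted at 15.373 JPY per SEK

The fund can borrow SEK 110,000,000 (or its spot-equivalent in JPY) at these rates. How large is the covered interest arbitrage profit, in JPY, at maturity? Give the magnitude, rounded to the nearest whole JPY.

JPY 32,854,056

T = 1/12 years.
Keep in SEK, deliver into the forward: 110,000,000·1.004116666667·15.373 = JPY 1,697,991,406.83.
Swap to JPY now, deposit: 110,000,000·15.645·1.005750 = JPY 1,730,845,462.50.
The quoted forward undervalues SEK, so borrow SEK, convert to JPY at spot, deposit the JPY at 6.90%, and buy SEK forward at 15.373 to cover the loan.
The gap between the two covered legs is JPY 32,854,056.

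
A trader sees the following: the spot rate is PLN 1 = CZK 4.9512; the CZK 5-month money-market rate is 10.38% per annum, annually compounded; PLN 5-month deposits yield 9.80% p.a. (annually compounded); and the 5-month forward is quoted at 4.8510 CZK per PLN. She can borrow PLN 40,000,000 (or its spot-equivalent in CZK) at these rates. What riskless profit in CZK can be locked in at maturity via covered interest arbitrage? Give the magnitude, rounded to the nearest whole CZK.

T = 5/12 years.
Keep in PLN, deliver into the forward: 40,000,000·1.03972297723·4.8510 = CZK 201,747,846.50.
Swap to CZK now, deposit: 40,000,000·4.9512·1.04200786193 = CZK 206,367,573.04.
The quoted forward undervalues PLN, so borrow PLN, convert to CZK at spot, deposit the CZK at 10.38%, and buy PLN forward at 4.8510 to cover the loan.
Profit = 206,367,573.04 − 201,747,846.50 = CZK 4,619,727.

CZK 4,619,727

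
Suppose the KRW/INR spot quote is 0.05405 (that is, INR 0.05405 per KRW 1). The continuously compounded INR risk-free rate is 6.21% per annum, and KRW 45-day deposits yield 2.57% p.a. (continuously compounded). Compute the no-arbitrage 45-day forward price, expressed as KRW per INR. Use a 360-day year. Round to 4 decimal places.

18.4174

T = 45/360 years.
Growth of 1 INR over T: e^(0.0621×45/360) = 1.00779271.
KRW growth factor: e^(0.0257×45/360) = 1.00321767.
CIP: F = S · (grow INR)/(grow KRW) = 0.05405 × 1.00779271/1.00321767 = 0.054296488 INR per KRW.
Invert for KRW per INR: 1 / 0.054296488 = 18.4174.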